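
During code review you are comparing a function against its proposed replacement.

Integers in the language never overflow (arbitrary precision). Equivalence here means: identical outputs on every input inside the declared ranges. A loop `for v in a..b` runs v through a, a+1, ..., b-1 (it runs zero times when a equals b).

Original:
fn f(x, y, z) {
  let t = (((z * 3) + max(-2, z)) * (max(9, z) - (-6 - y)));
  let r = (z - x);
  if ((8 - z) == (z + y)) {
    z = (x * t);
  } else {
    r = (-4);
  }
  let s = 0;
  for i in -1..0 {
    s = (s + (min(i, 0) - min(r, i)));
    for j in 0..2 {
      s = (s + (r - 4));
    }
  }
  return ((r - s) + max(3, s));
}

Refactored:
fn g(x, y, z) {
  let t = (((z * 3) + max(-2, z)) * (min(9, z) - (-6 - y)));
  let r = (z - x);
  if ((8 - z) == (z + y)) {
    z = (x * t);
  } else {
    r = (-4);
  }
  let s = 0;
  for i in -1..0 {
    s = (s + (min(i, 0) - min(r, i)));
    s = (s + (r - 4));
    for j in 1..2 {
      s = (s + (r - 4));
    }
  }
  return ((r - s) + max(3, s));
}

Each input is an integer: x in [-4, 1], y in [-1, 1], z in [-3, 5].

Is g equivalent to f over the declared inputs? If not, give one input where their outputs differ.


Equivalent. Although `max(9, z)` became `min(9, z)`, no input in the stated domain can expose it.
Every one of the 162 inputs gives matching results.
One worked example (x=-4, y=-1, z=1) — f: t becomes 56; next r becomes 5; next ((8 - z) == (z + y)) evaluates to false; next r becomes -4; next s becomes 0; next at i=-1:; next s becomes 3; next at j=0:; next s becomes -5; next at j=1:; next s becomes -13; next final value 12; g: t becomes 24; next r becomes 5; next ((8 - z) == (z + y)) evaluates to false; next r becomes -4; next s becomes 0; next at i=-1:; next s becomes 3; next s becomes -5; next at j=1:; next s becomes -13; next final value 12; agreement on 12.
verdict: equivalent


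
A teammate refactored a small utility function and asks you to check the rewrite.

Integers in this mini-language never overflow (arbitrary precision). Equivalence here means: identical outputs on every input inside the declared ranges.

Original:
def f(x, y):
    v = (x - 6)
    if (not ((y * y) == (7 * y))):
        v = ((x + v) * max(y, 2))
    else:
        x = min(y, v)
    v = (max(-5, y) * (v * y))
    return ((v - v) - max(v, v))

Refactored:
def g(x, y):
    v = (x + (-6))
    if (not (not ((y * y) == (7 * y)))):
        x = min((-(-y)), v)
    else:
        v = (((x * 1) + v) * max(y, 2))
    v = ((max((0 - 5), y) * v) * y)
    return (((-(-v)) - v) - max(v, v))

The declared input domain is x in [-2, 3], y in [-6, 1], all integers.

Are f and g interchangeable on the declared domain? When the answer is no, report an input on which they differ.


Equivalent — the differences include constant usage differs; arithmetic usage differs; boolean connective usage differs, yet no declared input distinguishes the two.
One worked example (x=-1, y=-5) — f: v := -7 | (not ((y * y) == (7 * y))): true | v := -16 | v := -400 | result 400; g: v := -7 | (not (not ((y * y) == (7 * y)))): false | v := -16 | v := -400 | result 400; agreement on 400.
Checked all 48 inputs in the declared domain: the outputs agree on every one.
verdict: equivalent


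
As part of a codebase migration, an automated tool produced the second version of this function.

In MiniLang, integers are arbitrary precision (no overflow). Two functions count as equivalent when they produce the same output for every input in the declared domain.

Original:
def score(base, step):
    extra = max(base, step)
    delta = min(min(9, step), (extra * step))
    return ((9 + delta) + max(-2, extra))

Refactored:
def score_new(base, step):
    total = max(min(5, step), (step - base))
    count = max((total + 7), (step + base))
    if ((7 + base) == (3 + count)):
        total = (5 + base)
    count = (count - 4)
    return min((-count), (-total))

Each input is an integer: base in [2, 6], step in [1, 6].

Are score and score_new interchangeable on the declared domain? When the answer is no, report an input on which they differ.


Run the pair on base=2, step=1.
score: extra becomes 2; next delta becomes 1; next final value 12
score_new: total becomes 1; next count becomes 8; next ((7 + base) == (3 + count)) evaluates to false; next count becomes 4; next final value -4
12 and -4 differ, so these are not the same function on this domain.
verdict: not equivalent; witness: base=2, step=1


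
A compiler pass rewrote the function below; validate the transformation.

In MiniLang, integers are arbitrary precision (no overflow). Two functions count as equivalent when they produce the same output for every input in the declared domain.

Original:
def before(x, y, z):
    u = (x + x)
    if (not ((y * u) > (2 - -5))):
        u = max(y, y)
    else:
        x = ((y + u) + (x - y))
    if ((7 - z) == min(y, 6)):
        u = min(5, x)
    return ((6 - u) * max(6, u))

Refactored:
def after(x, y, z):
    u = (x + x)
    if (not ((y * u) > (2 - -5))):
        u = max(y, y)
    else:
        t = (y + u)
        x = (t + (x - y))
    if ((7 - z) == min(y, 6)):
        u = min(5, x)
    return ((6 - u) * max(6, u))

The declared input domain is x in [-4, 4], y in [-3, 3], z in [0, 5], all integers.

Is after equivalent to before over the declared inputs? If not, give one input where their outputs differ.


The two are interchangeable: local variable names differ; also statement counts differ, and every declared input agrees.
As a probe, take x=3, y=0, z=1: before runs u becomes 6; next (not ((y * u) > (2 - -5))) evaluates to true; next u becomes 0; next ((7 - z) == min(y, 6)) evaluates to false; next final value 36; after runs u becomes 6; next (not ((y * u) > (2 - -5))) evaluates to true; next u becomes 0; next ((7 - z) == min(y, 6)) evaluates to false; next final value 36; both end at 36.
Sweeping the whole domain (378 inputs) finds no disagreement.
verdict: equivalent


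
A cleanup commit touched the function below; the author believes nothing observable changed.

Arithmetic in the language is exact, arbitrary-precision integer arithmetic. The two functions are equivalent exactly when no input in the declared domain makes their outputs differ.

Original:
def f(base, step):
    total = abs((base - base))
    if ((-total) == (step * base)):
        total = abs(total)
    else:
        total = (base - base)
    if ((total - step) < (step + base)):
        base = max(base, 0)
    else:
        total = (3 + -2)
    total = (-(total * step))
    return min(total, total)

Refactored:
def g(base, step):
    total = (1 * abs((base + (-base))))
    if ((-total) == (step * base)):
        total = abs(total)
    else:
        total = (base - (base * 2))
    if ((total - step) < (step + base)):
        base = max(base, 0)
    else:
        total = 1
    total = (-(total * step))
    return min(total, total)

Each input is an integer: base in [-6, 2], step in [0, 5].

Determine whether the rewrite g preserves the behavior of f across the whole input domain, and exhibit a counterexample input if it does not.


There is a counterexample at base=-6, step=4: 0 on one side, -4 on the other.
f: total=0, then ((-total) == (step * base)) is false, then total=0, then ((total - step) < (step + base)) is true, then base=0, then total=0, then returns 0
g: total=0, then ((-total) == (step * base)) is false, then total=6, then ((total - step) < (step + base)) is false, then total=1, then total=-4, then returns -4
verdict: not equivalent; witness: base=-6, step=4


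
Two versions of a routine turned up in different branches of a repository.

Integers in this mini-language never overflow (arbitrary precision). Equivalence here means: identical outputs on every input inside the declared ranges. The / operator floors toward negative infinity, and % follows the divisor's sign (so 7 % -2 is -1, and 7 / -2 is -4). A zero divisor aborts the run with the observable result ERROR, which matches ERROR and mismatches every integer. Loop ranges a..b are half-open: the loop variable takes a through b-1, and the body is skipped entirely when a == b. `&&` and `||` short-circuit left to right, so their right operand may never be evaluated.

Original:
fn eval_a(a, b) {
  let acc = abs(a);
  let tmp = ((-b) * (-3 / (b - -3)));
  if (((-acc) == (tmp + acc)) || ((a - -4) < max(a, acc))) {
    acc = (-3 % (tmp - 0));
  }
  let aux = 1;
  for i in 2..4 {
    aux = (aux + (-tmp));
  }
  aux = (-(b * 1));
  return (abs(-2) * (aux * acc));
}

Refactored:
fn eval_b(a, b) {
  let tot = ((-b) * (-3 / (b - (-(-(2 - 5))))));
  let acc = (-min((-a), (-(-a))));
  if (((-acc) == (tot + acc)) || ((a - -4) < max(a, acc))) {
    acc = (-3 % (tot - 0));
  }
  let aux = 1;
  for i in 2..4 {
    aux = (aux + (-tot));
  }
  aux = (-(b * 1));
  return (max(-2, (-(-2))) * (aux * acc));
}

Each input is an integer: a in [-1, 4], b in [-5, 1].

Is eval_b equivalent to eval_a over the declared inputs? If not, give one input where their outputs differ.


Side by side, the visible changes include: arithmetic usage differs, and local variable names differ, and constant usage differs, and min/max/abs usage differs.
As a probe, take a=2, b=-3: eval_a runs acc=2, then a zero divisor aborts: ERROR; eval_b runs a zero divisor aborts: ERROR; both end at ERROR.
Checked all 42 inputs in the declared domain: the outputs agree on every one.
verdict: equivalent


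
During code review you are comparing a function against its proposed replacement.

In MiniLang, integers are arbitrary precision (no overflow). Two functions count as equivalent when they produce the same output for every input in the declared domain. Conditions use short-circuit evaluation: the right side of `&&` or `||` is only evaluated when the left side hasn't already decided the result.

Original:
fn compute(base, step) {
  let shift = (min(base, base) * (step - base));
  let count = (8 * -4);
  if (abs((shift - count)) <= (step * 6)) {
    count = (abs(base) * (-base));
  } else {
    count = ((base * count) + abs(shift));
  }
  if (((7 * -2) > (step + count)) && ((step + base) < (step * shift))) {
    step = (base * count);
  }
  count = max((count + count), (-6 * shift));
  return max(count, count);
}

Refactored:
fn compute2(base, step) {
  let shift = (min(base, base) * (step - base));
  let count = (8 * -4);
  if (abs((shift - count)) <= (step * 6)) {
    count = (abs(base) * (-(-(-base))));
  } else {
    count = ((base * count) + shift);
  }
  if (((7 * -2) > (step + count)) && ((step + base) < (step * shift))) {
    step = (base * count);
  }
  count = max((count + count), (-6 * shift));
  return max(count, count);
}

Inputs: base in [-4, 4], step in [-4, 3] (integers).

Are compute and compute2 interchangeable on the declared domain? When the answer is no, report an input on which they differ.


Run the pair on base=-4, step=-3.
compute: shift=-4, then count=-32, then (abs((shift - count)) <= (step * 6)) is false, then count=132, then (((7 * -2) > (step + count)) && ((step + base) < (step * shift))) is false, then count=264, then returns 264
compute2: shift=-4, then count=-32, then (abs((shift - count)) <= (step * 6)) is false, then count=124, then (((7 * -2) > (step + count)) && ((step + base) < (step * shift))) is false, then count=248, then returns 248
264 and 248 differ, so these are not the same function on this domain.
verdict: not equivalent; witness: base=-4, step=-3


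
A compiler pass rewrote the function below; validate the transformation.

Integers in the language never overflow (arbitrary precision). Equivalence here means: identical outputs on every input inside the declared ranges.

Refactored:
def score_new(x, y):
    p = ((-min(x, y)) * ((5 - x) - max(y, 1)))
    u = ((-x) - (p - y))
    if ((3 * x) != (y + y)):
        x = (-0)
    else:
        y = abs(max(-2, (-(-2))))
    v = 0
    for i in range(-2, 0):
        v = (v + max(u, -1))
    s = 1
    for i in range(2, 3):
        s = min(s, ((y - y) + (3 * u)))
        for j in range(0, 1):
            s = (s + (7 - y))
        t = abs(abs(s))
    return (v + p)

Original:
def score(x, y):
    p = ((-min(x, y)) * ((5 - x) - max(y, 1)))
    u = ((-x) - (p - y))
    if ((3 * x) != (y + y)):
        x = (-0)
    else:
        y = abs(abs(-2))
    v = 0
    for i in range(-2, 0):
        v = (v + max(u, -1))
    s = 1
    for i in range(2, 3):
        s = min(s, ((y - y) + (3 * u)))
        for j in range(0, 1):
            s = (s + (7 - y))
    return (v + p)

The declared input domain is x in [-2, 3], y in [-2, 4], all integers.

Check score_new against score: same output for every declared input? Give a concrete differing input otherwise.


Although local variable names differ; also min/max/abs usage differs; also statement counts differ; also constant usage differs, 42/42 inputs agree.
verdict: equivalent


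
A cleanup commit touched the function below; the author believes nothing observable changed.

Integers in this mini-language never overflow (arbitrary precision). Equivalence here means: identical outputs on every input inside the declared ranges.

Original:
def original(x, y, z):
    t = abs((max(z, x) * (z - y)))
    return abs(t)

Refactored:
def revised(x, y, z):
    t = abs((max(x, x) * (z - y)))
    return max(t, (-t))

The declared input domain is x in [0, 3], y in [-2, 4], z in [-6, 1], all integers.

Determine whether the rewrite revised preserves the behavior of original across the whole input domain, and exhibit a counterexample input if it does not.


At x=0, y=-2, z=1: original gives 3, revised gives 0.
verdict: not equivalent; witness: x=0, y=-2, z=1


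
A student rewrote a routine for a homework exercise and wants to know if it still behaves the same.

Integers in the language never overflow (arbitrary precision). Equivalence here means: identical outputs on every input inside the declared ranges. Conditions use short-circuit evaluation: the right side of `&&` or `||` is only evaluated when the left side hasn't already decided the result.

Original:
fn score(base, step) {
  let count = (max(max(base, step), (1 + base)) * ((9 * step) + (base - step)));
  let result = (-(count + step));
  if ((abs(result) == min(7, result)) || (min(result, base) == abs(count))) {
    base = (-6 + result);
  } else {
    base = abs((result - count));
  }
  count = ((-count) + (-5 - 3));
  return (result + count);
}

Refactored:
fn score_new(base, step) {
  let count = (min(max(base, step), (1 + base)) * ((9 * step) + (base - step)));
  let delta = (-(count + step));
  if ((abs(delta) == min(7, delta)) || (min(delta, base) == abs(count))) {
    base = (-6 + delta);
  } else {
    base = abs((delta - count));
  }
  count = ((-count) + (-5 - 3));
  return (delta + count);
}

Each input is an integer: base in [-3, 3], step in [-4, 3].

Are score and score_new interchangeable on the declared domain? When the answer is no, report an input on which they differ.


Take base=-3, step=-4.
score: count=70, then result=-66, then ((abs(result) == min(7, result)) || (min(result, base) == abs(count))) is false, then base=136, then count=-78, then returns -144
score_new: count=105, then delta=-101, then ((abs(delta) == min(7, delta)) || (min(delta, base) == abs(count))) is false, then base=206, then count=-113, then returns -214
-144 against -214: the behavior changed.
verdict: not equivalent; witness: base=-3, step=-4


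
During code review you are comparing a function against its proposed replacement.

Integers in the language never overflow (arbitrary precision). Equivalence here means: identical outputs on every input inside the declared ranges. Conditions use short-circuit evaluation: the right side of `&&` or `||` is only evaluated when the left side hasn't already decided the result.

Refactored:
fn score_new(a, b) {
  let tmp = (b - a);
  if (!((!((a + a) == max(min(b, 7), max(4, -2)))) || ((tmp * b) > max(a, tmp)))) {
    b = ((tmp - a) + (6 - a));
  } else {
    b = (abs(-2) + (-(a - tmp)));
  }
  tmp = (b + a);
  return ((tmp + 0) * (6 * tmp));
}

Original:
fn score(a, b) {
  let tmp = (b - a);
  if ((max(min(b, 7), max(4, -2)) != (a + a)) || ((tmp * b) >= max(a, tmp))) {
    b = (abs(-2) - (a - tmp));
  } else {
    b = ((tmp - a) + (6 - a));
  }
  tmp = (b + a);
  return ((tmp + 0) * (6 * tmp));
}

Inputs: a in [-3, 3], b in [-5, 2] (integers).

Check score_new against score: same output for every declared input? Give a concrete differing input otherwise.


Equivalent. Although `((tmp * b) >= max(a, tmp))` became `((tmp * b) > max(a, tmp))`, no input in the stated domain can expose it.
An exhaustive pass over the 56 declared inputs shows identical outputs.
As a probe, take a=-2, b=0: score runs tmp=2, then ((max(min(b, 7), max(4, -2)) != (a + a)) || ((tmp * b) >= max(a, tmp))) is true, then b=6, then tmp=4, then returns 96; score_new runs tmp=2, then (!((!((a + a) == max(min(b, 7), max(4, -2)))) || ((tmp * b) > max(a, tmp)))) is false, then b=6, then tmp=4, then returns 96; both end at 96.
verdict: equivalent


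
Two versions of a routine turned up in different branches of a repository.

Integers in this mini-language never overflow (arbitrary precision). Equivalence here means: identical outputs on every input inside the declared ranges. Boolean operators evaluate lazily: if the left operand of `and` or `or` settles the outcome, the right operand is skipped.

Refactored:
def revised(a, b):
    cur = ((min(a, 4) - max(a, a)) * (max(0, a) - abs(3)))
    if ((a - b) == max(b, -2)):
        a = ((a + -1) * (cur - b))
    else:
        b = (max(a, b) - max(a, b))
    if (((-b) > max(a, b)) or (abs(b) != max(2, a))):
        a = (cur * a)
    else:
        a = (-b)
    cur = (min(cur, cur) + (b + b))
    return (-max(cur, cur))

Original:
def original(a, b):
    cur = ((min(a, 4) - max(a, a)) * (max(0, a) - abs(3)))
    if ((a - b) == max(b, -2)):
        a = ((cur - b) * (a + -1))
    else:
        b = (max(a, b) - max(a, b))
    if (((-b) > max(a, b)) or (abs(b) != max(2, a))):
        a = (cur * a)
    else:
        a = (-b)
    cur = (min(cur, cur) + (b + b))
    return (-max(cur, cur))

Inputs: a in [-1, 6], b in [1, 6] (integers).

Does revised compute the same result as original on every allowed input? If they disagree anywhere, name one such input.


Changes here: same computation, different form; the full 48-point sweep finds no disagreement.
verdict: equivalent


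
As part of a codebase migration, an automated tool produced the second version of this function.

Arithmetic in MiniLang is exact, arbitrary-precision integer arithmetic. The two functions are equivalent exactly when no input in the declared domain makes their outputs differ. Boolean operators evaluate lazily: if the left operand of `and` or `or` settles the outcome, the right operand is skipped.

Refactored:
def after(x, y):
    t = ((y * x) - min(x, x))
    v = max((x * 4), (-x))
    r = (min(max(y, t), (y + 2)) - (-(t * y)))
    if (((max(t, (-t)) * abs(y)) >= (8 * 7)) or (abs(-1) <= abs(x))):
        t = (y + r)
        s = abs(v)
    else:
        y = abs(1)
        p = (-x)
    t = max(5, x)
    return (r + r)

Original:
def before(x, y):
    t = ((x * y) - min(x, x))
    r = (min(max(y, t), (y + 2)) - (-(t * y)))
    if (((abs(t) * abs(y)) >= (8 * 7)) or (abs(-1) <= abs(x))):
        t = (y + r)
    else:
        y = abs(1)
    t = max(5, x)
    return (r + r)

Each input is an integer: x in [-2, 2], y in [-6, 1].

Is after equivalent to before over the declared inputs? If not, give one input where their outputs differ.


This is a faithful refactor — statement counts differ, local variable names differ, constant usage differs, arithmetic usage differs, min/max/abs usage differs, but the computed results match everywhere.
As a probe, take x=2, y=-5: before runs t becomes -12; next r becomes 55; next (((abs(t) * abs(y)) >= (8 * 7)) or (abs(-1) <= abs(x))) evaluates to true; next t becomes 50; next t becomes 5; next final value 110; after runs t becomes -12; next v becomes 8; next r becomes 55; next (((max(t, (-t)) * abs(y)) >= (8 * 7)) or (abs(-1) <= abs(x))) evaluates to true; next t becomes 50; next s becomes 8; next t becomes 5; next final value 110; both end at 110.
Checked all 40 inputs in the declared domain: the outputs agree on every one.
verdict: equivalent


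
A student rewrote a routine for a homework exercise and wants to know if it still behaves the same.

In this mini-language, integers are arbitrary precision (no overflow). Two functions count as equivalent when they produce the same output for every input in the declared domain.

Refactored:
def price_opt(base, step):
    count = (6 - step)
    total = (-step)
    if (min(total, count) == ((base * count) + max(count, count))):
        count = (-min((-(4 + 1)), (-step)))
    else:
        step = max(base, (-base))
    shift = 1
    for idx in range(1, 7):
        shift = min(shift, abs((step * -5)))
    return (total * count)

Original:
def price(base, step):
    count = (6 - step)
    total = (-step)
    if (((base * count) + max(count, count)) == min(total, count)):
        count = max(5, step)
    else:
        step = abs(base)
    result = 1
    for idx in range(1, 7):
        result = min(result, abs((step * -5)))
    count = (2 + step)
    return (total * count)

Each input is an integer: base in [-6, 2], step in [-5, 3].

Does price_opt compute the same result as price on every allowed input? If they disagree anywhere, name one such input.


On input base=-6, step=-5, price returns 40 while price_opt returns 55.
verdict: not equivalent; witness: base=-6, step=-5


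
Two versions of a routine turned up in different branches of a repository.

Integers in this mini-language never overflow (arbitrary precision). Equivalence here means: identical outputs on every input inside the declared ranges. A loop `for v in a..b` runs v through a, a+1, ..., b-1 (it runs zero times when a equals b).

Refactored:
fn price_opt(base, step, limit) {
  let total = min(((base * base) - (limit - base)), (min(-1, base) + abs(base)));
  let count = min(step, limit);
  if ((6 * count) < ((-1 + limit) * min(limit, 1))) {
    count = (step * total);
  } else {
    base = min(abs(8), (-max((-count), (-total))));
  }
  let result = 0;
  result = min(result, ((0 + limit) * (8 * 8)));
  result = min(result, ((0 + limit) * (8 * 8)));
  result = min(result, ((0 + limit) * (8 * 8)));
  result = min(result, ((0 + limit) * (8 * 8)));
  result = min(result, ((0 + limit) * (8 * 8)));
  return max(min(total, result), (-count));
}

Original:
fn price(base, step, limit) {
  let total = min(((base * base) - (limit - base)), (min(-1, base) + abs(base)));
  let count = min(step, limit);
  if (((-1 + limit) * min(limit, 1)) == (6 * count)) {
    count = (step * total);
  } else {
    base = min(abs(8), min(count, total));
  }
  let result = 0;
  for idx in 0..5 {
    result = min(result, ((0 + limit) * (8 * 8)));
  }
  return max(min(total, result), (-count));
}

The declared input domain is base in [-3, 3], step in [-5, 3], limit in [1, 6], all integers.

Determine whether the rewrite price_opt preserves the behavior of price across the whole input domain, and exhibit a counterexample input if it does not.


Take base=-3, step=-5, limit=1.
price: total = 0; count = -5; (((-1 + limit) * min(limit, 1)) == (6 * count)) -> false; base = -5; result = 0; [idx=0]; result = 0; [idx=1]; result = 0; [idx=2]; result = 0; [idx=3]; result = 0; [idx=4]; result = 0; return 5
price_opt: total = 0; count = -5; ((6 * count) < ((-1 + limit) * min(limit, 1))) -> true; count = 0; result = 0; result = 0; result = 0; result = 0; result = 0; result = 0; return 0
5 against 0: the behavior changed.
verdict: not equivalent; witness: base=-3, step=-5, limit=1


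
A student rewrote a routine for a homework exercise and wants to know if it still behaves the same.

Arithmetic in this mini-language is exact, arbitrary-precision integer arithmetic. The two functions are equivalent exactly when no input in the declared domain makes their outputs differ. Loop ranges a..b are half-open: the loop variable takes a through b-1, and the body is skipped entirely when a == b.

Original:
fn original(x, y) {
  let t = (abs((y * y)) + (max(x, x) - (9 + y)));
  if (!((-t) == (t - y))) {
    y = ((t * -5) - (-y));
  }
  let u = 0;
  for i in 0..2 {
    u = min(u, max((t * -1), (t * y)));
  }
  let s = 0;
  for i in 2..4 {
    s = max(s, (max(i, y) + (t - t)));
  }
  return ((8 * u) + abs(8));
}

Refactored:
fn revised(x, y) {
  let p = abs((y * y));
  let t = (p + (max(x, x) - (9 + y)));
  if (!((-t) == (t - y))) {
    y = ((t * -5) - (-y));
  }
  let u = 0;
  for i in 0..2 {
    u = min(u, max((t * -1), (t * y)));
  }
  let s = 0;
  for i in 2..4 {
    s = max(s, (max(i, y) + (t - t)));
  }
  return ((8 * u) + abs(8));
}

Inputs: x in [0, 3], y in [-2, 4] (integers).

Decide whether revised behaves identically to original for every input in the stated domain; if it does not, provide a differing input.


The two are interchangeable: statement counts differ; also local variable names differ, and every declared input agrees.
Spot check at x=1, y=-1 — original: t = -6; (!((-t) == (t - y))) -> true; y = 29; u = 0; [i=0]; u = 0; [i=1]; u = 0; s = 0; [i=2]; s = 29; [i=3]; s = 29; return 8. revised: p = 1; t = -6; (!((-t) == (t - y))) -> true; y = 29; u = 0; [i=0]; u = 0; [i=1]; u = 0; s = 0; [i=2]; s = 29; [i=3]; s = 29; return 8. Both give 8.
Every one of the 28 inputs gives matching results.
verdict: equivalent


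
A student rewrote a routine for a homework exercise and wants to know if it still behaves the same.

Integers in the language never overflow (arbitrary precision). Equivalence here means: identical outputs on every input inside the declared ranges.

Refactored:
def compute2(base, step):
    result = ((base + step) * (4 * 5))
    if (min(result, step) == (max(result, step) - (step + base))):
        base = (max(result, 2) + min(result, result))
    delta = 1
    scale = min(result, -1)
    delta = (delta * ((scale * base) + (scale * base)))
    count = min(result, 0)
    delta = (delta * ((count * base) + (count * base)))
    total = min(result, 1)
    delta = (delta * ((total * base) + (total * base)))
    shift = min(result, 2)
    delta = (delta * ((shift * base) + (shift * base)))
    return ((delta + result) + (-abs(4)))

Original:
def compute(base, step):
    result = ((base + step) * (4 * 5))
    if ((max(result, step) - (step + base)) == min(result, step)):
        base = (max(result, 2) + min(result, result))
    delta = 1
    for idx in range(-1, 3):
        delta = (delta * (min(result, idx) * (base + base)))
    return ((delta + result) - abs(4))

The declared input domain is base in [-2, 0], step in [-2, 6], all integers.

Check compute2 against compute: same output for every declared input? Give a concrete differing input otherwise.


Behavior is preserved: although constant usage differs, and local variable names differ, and statement counts differ, and min/max/abs usage differs, and loop structure differs, and arithmetic usage differs, the outputs never diverge.
One worked example (base=-2, step=-2) — compute: result := -80 | ((max(result, step) - (step + base)) == min(result, step)): false | delta := 1 | iter idx=-1: | delta := 320 | iter idx=0: | delta := 102400 | iter idx=1: | delta := 32768000 | iter idx=2: | delta := 10485760000 | result 10485759916; compute2: result := -80 | (min(result, step) == (max(result, step) - (step + base))): false | delta := 1 | scale := -80 | delta := 320 | count := -80 | delta := 102400 | total := -80 | delta := 32768000 | shift := -80 | delta := 10485760000 | result 10485759916; agreement on 10485759916.
An exhaustive pass over the 27 declared inputs shows identical outputs.
verdict: equivalent


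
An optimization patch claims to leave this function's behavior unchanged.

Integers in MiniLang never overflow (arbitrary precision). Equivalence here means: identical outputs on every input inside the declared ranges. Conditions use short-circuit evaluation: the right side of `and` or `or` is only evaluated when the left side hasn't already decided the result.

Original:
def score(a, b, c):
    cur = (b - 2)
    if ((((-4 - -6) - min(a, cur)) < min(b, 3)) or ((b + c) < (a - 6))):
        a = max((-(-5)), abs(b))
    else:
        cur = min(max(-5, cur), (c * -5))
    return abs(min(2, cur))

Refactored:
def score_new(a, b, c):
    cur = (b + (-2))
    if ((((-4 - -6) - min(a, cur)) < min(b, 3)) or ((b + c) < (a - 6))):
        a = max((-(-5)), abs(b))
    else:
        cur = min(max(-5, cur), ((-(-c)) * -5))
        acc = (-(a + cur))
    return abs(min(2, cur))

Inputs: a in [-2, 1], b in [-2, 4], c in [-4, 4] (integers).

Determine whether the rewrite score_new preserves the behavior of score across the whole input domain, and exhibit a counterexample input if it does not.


Equivalent — the differences include local variable names differ; arithmetic usage differs; statement counts differ, yet no declared input distinguishes the two.
Spot check at a=-1, b=-1, c=-3 — score: cur := -3 | ((((-4 - -6) - min(a, cur)) < min(b, 3)) or ((b + c) < (a - 6))): false | cur := -3 | result 3. score_new: cur := -3 | ((((-4 - -6) - min(a, cur)) < min(b, 3)) or ((b + c) < (a - 6))): false | cur := -3 | acc := 4 | result 3. Both give 3.
Sweeping the whole domain (252 inputs) finds no disagreement.
verdict: equivalent


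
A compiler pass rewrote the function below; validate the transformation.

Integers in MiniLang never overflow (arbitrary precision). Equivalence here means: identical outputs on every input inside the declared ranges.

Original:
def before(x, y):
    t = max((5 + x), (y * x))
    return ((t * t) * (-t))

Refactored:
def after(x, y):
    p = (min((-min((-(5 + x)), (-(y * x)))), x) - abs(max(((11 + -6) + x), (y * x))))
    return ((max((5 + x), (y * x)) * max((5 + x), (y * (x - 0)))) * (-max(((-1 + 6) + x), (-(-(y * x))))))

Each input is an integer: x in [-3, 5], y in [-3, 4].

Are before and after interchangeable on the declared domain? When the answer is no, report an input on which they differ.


Equivalent. There is a behavioral-looking edit here, yet the outcome never shifts on this domain.
Every one of the 72 inputs gives matching results.
Spot check at x=-3, y=0 — before: t := 2 | result -8. after: p := -5 | result -8. Both give -8.
verdict: equivalent


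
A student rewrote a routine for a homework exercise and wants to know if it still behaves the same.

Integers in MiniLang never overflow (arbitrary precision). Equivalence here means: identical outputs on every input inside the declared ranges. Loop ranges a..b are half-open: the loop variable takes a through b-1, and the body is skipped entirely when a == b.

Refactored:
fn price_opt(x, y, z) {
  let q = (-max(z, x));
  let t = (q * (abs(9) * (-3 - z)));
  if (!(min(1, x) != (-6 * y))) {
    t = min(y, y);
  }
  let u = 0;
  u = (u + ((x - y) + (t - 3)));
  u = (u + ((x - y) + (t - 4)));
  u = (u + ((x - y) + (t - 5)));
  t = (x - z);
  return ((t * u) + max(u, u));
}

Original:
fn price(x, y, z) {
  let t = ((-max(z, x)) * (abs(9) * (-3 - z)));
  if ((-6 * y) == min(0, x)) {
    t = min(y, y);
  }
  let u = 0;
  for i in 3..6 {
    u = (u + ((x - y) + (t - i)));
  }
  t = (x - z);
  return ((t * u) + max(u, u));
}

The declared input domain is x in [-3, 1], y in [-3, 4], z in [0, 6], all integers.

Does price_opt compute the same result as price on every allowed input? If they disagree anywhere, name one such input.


Not equivalent: x=1, y=0, z=0 separates them (-18 vs 144).
price: t := 27 | ((-6 * y) == min(0, x)): true | t := 0 | u := 0 | iter i=3: | u := -2 | iter i=4: | u := -5 | iter i=5: | u := -9 | t := 1 | result -18
price_opt: q := -1 | t := 27 | (!(min(1, x) != (-6 * y))): false | u := 0 | u := 25 | u := 49 | u := 72 | t := 1 | result 144
verdict: not equivalent; witness: x=1, y=0, z=0


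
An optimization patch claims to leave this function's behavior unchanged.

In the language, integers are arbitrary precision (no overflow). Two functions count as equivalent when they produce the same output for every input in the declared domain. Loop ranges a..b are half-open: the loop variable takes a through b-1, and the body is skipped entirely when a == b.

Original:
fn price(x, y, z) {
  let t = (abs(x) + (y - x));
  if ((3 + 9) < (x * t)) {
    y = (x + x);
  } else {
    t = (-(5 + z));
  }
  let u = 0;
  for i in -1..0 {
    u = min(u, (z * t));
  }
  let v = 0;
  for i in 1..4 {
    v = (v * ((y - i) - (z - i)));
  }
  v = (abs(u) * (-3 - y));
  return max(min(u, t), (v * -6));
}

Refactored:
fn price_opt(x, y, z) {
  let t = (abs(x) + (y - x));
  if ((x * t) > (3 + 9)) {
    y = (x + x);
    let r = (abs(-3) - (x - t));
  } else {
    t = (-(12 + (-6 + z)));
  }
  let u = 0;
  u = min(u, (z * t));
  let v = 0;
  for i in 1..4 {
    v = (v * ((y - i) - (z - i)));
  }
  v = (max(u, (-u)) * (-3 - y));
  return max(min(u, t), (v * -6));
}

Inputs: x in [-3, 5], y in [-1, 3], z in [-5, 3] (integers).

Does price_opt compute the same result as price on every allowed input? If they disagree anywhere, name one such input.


On input x=-3, y=-1, z=1, price returns 72 while price_opt returns 84.
verdict: not equivalent; witness: x=-3, y=-1, z=1


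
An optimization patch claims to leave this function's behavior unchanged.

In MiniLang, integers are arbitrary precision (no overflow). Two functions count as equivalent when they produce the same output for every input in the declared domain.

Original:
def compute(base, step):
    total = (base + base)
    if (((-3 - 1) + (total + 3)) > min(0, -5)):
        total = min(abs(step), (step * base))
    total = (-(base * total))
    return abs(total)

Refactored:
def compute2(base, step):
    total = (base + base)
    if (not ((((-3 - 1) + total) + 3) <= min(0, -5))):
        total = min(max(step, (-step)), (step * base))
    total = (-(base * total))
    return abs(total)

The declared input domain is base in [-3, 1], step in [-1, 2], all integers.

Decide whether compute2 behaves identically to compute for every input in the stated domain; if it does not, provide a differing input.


This is a faithful refactor — boolean connective usage differs, and comparison usage differs, and min/max/abs usage differs, but the computed results match everywhere.
Tracing base=-1, step=-1: compute: total=-2, then (((-3 - 1) + (total + 3)) > min(0, -5)) is true, then total=1, then total=1, then returns 1 | compute2: total=-2, then (not ((((-3 - 1) + total) + 3) <= min(0, -5))) is true, then total=1, then total=1, then returns 1 — matching result 1.
Every one of the 20 inputs gives matching results.
verdict: equivalent


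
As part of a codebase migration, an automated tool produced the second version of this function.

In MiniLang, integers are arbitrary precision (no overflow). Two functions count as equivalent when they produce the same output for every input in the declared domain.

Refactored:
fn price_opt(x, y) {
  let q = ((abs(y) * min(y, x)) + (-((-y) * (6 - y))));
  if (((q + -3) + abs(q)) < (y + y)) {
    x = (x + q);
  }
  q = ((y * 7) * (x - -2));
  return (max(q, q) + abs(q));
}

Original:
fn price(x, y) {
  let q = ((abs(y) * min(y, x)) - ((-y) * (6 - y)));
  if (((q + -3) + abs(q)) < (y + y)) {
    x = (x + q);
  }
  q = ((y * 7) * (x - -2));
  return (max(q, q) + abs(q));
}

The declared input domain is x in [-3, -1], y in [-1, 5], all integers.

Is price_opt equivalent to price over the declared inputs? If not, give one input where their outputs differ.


Although arithmetic usage differs, 21/21 inputs agree.
verdict: equivalent


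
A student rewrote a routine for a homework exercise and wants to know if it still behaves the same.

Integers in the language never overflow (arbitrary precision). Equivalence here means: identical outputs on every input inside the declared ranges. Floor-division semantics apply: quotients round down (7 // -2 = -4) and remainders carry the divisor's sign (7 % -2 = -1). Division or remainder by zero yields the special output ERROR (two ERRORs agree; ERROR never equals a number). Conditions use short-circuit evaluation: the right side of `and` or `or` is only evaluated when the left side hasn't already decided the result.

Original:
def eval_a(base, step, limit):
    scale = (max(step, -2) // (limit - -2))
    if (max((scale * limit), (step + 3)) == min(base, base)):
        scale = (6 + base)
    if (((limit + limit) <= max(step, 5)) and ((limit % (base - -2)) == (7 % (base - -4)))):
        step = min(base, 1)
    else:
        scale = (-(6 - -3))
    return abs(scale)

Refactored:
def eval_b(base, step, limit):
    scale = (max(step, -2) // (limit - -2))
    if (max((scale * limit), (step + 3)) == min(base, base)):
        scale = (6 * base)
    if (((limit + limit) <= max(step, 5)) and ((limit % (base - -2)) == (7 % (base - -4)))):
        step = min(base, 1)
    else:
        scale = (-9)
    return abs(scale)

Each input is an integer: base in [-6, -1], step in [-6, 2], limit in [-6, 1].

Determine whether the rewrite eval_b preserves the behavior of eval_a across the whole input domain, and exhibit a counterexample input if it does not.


At base=-3, step=-6, limit=-4: eval_a gives 3, eval_b gives 18.
verdict: not equivalent; witness: base=-3, step=-6, limit=-4


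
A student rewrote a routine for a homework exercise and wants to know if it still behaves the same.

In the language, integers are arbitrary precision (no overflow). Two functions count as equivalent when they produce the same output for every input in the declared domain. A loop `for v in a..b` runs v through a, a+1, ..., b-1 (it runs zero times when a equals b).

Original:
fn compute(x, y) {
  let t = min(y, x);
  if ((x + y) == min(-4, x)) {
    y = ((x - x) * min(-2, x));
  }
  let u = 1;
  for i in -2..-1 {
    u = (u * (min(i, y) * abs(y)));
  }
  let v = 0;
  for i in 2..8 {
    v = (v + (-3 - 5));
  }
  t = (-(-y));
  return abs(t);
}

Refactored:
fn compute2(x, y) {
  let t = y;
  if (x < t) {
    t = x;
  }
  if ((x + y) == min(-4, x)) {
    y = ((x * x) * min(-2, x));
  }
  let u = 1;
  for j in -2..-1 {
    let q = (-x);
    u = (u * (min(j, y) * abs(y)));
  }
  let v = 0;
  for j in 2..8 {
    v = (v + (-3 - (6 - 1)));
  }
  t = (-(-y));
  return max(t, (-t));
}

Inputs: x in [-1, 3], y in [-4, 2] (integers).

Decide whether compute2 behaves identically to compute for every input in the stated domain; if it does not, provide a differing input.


On input x=-1, y=-3, compute returns 0 while compute2 returns 2.
verdict: not equivalent; witness: x=-1, y=-3


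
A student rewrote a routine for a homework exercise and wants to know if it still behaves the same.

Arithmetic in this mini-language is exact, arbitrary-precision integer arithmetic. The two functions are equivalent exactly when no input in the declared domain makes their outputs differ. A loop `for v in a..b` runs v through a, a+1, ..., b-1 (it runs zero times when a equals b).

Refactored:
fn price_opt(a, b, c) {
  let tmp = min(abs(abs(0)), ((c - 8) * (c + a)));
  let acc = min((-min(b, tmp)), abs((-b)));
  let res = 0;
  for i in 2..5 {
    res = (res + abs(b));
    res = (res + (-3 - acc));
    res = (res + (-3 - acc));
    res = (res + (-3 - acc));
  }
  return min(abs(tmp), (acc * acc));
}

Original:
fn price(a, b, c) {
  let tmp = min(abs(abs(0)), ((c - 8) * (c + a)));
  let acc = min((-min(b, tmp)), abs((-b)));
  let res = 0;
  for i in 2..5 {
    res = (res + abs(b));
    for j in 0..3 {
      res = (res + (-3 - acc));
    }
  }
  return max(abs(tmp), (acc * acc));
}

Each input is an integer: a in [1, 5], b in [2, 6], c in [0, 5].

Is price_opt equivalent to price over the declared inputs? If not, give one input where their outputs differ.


There is a counterexample at a=1, b=2, c=0: 8 on one side, 4 on the other.
price: tmp becomes -8; next acc becomes 2; next res becomes 0; next at i=2:; next res becomes 2; next at j=0:; next res becomes -3; next at j=1:; next res becomes -8; next at j=2:; next res becomes -13; next at i=3:; next res becomes -11; next at j=0:; next res becomes -16; next at j=1:; next res becomes -21; next at j=2:; next res becomes -26; next at i=4:; next res becomes -24; next at j=0:; next res becomes -29; next at j=1:; next res becomes -34; next at j=2:; next res becomes -39; next final value 8
price_opt: tmp becomes -8; next acc becomes 2; next res becomes 0; next at i=2:; next res becomes 2; next res becomes -3; next res becomes -8; next res becomes -13; next at i=3:; next res becomes -11; next res becomes -16; next res becomes -21; next res becomes -26; next at i=4:; next res becomes -24; next res becomes -29; next res becomes -34; next res becomes -39; next final value 4
verdict: not equivalent; witness: a=1, b=2, c=0
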